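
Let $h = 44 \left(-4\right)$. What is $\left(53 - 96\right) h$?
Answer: $7568$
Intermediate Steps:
$h = -176$
$\left(53 - 96\right) h = \left(53 - 96\right) \left(-176\right) = \left(-43\right) \left(-176\right) = 7568$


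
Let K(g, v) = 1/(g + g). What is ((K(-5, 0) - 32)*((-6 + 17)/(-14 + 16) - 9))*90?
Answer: 20223/2 ≈ 10112.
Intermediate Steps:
K(g, v) = 1/(2*g)
((K(-5, 0) - 32)*((-6 + 17)/(-14 + 16) - 9))*90 = (((1/2)/(-5) - 32)*((-6 + 17)/(-14 + 16) - 9))*90 = (((1/2)*(-1/5) - 32)*(11/2 - 9))*90 = ((-1/10 - 32)*(11*(1/2) - 9))*90 = -321*(11/2 - 9)/10*90 = -321/10*(-7/2)*90 = (2247/20)*90 = 20223/2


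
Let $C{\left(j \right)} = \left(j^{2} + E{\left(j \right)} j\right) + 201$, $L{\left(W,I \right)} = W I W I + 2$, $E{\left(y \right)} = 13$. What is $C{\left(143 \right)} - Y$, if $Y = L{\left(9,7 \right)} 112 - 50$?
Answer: $-422193$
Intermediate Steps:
$L{\left(W,I \right)} = 2 + I^{2} W^{2}$ ($L{\left(W,I \right)} = I W W I + 2 = I W^{2} I + 2 = I^{2} W^{2} + 2 = 2 + I^{2} W^{2}$)
$C{\left(j \right)} = 201 + j^{2} + 13 j$ ($C{\left(j \right)} = \left(j^{2} + 13 j\right) + 201 = 201 + j^{2} + 13 j$)
$Y = 444702$ ($Y = \left(2 + 7^{2} \cdot 9^{2}\right) 112 - 50 = \left(2 + 49 \cdot 81\right) 112 - 50 = \left(2 + 3969\right) 112 - 50 = 3971 \cdot 112 - 50 = 444752 - 50 = 444702$)
$C{\left(143 \right)} - Y = \left(201 + 143^{2} + 13 \cdot 143\right) - 444702 = \left(201 + 20449 + 1859\right) - 444702 = 22509 - 444702 = -422193$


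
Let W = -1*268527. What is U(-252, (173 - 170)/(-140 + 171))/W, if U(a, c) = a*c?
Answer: 36/396397 ≈ 9.0818e-5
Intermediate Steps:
W = -268527
U(-252, (173 - 170)/(-140 + 171))/W = -252*(173 - 170)/(-140 + 171)/(-268527) = -756/31*(-1/268527) = 36/396397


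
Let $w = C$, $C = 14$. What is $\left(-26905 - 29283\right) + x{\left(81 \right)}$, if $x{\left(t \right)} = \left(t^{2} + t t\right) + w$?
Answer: $-43052$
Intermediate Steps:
$w = 14$
$x{\left(t \right)} = 14 + 2 t^{2}$ ($x{\left(t \right)} = \left(t^{2} + t t\right) + 14 = \left(t^{2} + t^{2}\right) + 14 = 2 t^{2} + 14 = 14 + 2 t^{2}$)
$\left(-26905 - 29283\right) + x{\left(81 \right)} = \left(-26905 - 29283\right) + \left(14 + 2 \cdot 81^{2}\right) = -56188 + \left(14 + 2 \cdot 6561\right) = -56188 + \left(14 + 13122\right) = -56188 + 13136 = -43052$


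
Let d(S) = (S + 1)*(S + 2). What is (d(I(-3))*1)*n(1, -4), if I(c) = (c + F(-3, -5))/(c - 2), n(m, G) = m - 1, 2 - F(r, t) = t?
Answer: 0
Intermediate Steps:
F(r, t) = 2 - t
n(m, G) = -1 + m
I(c) = (7 + c)/(-2 + c) (I(c) = (c + (2 - 1*(-5)))/(c - 2) = (c + (2 + 5))/(-2 + c) = (c + 7)/(-2 + c) = (7 + c)/(-2 + c))
d(S) = (1 + S)*(2 + S)
(d(I(-3))*1)*n(1, -4) = ((2 + ((7 - 3)/(-2 - 3))² + 3*((7 - 3)/(-2 - 3)))*1)*(-1 + 1) = ((2 + (4/(-5))² + 3*(4/(-5)))*1)*0 = ((2 + (-⅕*4)² + 3*(-⅕*4))*1)*0 = ((2 + (-⅘)² + 3*(-⅘))*1)*0 = ((2 + 16/25 - 12/5)*1)*0 = ((6/25)*1)*0 = (6/25)*0 = 0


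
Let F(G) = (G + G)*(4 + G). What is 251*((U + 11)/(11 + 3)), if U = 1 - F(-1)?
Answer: 2259/7 ≈ 322.71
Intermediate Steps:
F(G) = 2*G*(4 + G) (F(G) = (2*G)*(4 + G) = 2*G*(4 + G))
U = 7 (U = 1 - 2*(-1)*(4 - 1) = 1 - 2*(-1)*3 = 1 - 1*(-6) = 1 + 6 = 7)
251*((U + 11)/(11 + 3)) = 251*((7 + 11)/(11 + 3)) = 251*(18/14) = 251*(18*(1/14)) = 251*(9/7) = 2259/7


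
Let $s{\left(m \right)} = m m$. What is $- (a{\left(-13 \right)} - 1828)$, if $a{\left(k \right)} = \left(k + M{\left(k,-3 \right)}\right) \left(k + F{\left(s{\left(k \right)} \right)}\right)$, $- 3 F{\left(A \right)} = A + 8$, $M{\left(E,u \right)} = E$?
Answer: $-44$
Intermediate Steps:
$s{\left(m \right)} = m^{2}$
$F{\left(A \right)} = - \frac{8}{3} - \frac{A}{3}$ ($F{\left(A \right)} = - \frac{A + 8}{3} = - \frac{8 + A}{3} = - \frac{8}{3} - \frac{A}{3}$)
$a{\left(k \right)} = 2 k \left(- \frac{8}{3} + k - \frac{k^{2}}{3}\right)$ ($a{\left(k \right)} = \left(k + k\right) \left(k - \left(\frac{8}{3} + \frac{k^{2}}{3}\right)\right) = 2 k \left(- \frac{8}{3} + k - \frac{k^{2}}{3}\right)$)
$- (a{\left(-13 \right)} - 1828) = - (\frac{2}{3} \left(-13\right) \left(-8 - \left(-13\right)^{2} + 3 \left(-13\right)\right) - 1828) = - (\frac{2}{3} \left(-13\right) \left(-8 - 169 - 39\right) - 1828) = - (\frac{2}{3} \left(-13\right) \left(-216\right) - 1828) = - (1872 - 1828) = \left(-1\right) 44 = -44$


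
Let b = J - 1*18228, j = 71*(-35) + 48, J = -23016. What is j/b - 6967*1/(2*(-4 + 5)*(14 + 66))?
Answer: -71739257/1649760 ≈ -43.485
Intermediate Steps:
j = -2437 (j = -2485 + 48 = -2437)
b = -41244 (b = -23016 - 1*18228 = -23016 - 18228 = -41244)
j/b - 6967*1/(2*(-4 + 5)*(14 + 66)) = -2437/(-41244) - 6967*1/(2*(-4 + 5)*(14 + 66)) = -2437*(-1/41244) - 6967/(80*(1*2)) = 2437/41244 - 6967/(80*2) = 2437/41244 - 6967/160 = -71739257/1649760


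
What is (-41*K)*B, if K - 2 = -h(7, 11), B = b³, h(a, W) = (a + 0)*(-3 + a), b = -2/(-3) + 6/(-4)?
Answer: -66625/108 ≈ -616.90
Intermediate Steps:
b = -⅚ (b = -2*(-⅓) + 6*(-¼) = ⅔ - 3/2 = -⅚ ≈ -0.83333)
h(a, W) = a*(-3 + a)
B = -125/216 (B = (-⅚)³ = -125/216 ≈ -0.57870)
K = -26 (K = 2 - 7*(-3 + 7) = 2 - 7*4 = 2 - 1*28 = 2 - 28 = -26)
(-41*K)*B = -41*(-26)*(-125/216) = 1066*(-125/216) = -66625/108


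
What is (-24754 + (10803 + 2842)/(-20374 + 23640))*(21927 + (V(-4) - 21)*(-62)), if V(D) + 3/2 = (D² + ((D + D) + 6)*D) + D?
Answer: -892476258679/1633 ≈ -5.4653e+8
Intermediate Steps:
V(D) = -3/2 + D + D² + D*(6 + 2*D) (V(D) = -3/2 + ((D² + ((D + D) + 6)*D) + D) = -3/2 + ((D² + (2*D + 6)*D) + D) = -3/2 + ((D² + (6 + 2*D)*D) + D) = -3/2 + ((D² + D*(6 + 2*D)) + D) = -3/2 + (D + D² + D*(6 + 2*D)) = -3/2 + D + D² + D*(6 + 2*D))
(-24754 + (10803 + 2842)/(-20374 + 23640))*(21927 + (V(-4) - 21)*(-62)) = (-24754 + (10803 + 2842)/(-20374 + 23640))*(21927 + ((-3/2 + 3*(-4)² + 7*(-4)) - 21)*(-62)) = (-24754 + 13645/3266)*(21927 + ((-3/2 + 3*16 - 28) - 21)*(-62)) = (-24754 + 13645*(1/3266))*(21927 + ((-3/2 + 48 - 28) - 21)*(-62)) = (-24754 + 13645/3266)*(21927 + (37/2 - 21)*(-62)) = -80832919*(21927 - 5/2*(-62))/3266 = -80832919*(21927 + 155)/3266 = -80832919/3266*22082 = -892476258679/1633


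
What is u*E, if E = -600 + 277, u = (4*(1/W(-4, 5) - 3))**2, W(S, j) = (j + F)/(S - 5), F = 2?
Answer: -4651200/49 ≈ -94923.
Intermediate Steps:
W(S, j) = (2 + j)/(-5 + S) (W(S, j) = (j + 2)/(S - 5) = (2 + j)/(-5 + S))
u = 14400/49 (u = (4*(1/((2 + 5)/(-5 - 4)) - 3))**2 = (4*(1/(7/(-9)) - 3))**2 = (4*(1/(-1/9*7) - 3))**2 = (4*(1/(-7/9) - 3))**2 = (4*(-9/7 - 3))**2 = (4*(-30/7))**2 = (-120/7)**2 = 14400/49 ≈ 293.88)
E = -323
u*E = (14400/49)*(-323) = -4651200/49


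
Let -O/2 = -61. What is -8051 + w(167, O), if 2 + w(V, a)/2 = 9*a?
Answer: -5859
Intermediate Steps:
O = 122 (O = -2*(-61) = 122)
w(V, a) = -4 + 18*a (w(V, a) = -4 + 2*(9*a) = -4 + 18*a)
-8051 + w(167, O) = -8051 + (-4 + 18*122) = -8051 + (-4 + 2196) = -8051 + 2192 = -5859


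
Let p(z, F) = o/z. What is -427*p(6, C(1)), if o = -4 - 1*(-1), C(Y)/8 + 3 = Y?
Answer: 427/2 ≈ 213.50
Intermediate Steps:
C(Y) = -24 + 8*Y
o = -3 (o = -4 + 1 = -3)
p(z, F) = -3/z
-427*p(6, C(1)) = -(-1281)/6 = -427*(-½) = 427/2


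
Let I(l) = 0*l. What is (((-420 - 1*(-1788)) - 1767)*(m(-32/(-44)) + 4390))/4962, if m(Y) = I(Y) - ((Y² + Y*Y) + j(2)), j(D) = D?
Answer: -35299530/100067 ≈ -352.76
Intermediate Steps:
I(l) = 0
m(Y) = -2 - 2*Y² (m(Y) = 0 - ((Y² + Y*Y) + 2) = 0 - ((Y² + Y²) + 2) = 0 - (2*Y² + 2) = 0 - (2 + 2*Y²) = 0 + (-2 - 2*Y²) = -2 - 2*Y²)
(((-420 - 1*(-1788)) - 1767)*(m(-32/(-44)) + 4390))/4962 = (((-420 - 1*(-1788)) - 1767)*((-2 - 2*(-32/(-44))²) + 4390))/4962 = (((-420 + 1788) - 1767)*((-2 - 2*(-32*(-1/44))²) + 4390))*(1/4962) = ((1368 - 1767)*((-2 - 2*(8/11)²) + 4390))*(1/4962) = -399*((-2 - 2*64/121) + 4390)*(1/4962) = -399*((-2 - 128/121) + 4390)*(1/4962) = -399*(-370/121 + 4390)*(1/4962) = -399*530820/121*(1/4962) = -211797180/121*1/4962 = -35299530/100067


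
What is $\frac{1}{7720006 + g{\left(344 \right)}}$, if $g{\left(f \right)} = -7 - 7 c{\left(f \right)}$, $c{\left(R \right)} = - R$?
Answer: $\frac{1}{7722407} \approx 1.2949 \cdot 10^{-7}$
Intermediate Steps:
$g{\left(f \right)} = -7 + 7 f$ ($g{\left(f \right)} = -7 - 7 \left(- f\right) = -7 + 7 f$)
$\frac{1}{7720006 + g{\left(344 \right)}} = \frac{1}{7720006 + \left(-7 + 7 \cdot 344\right)} = \frac{1}{7720006 + \left(-7 + 2408\right)} = \frac{1}{7720006 + 2401} = \frac{1}{7722407}$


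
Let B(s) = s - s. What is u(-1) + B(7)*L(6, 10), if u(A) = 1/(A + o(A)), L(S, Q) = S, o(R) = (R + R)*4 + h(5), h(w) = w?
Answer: -1/4 ≈ -0.25000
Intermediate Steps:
o(R) = 5 + 8*R (o(R) = (R + R)*4 + 5 = (2*R)*4 + 5 = 8*R + 5 = 5 + 8*R)
B(s) = 0
u(A) = 1/(5 + 9*A) (u(A) = 1/(A + (5 + 8*A)) = 1/(5 + 9*A))
u(-1) + B(7)*L(6, 10) = 1/(5 + 9*(-1)) + 0*6 = 1/(5 - 9) + 0 = 1/(-4) + 0 = -1/4 + 0 = -1/4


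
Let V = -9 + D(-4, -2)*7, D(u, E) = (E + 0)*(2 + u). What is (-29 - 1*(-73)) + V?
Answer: 63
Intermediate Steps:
D(u, E) = E*(2 + u)
V = 19 (V = -9 - 2*(2 - 4)*7 = -9 - 2*(-2)*7 = -9 + 4*7 = -9 + 28 = 19)
(-29 - 1*(-73)) + V = (-29 - 1*(-73)) + 19 = (-29 + 73) + 19 = 44 + 19 = 63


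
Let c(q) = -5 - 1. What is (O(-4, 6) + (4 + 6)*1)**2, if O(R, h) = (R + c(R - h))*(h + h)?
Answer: 12100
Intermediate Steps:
c(q) = -6
O(R, h) = 2*h*(-6 + R) (O(R, h) = (R - 6)*(h + h) = (-6 + R)*(2*h) = 2*h*(-6 + R))
(O(-4, 6) + (4 + 6)*1)**2 = (2*6*(-6 - 4) + (4 + 6)*1)**2 = (2*6*(-10) + 10*1)**2 = (-120 + 10)**2 = (-110)**2 = 12100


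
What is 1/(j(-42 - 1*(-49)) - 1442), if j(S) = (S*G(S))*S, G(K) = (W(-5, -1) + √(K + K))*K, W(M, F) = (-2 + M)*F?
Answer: -137/103915 + 7*√14/14845 ≈ 0.00044595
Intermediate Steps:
W(M, F) = F*(-2 + M)
G(K) = K*(7 + √2*√K) (G(K) = (-(-2 - 5) + √(K + K))*K = (-1*(-7) + √(2*K))*K = (7 + √2*√K)*K = K*(7 + √2*√K))
j(S) = S²*(7*S + √2*S^(3/2)) (j(S) = (S*(7*S + √2*S^(3/2)))*S = S²*(7*S + √2*S^(3/2)))
1/(j(-42 - 1*(-49)) - 1442) = 1/((7*(-42 - 1*(-49))³ + √2*(-42 - 1*(-49))^(7/2)) - 1442) = 1/((7*(-42 + 49)³ + √2*(-42 + 49)^(7/2)) - 1442) = 1/((7*7³ + √2*7^(7/2)) - 1442) = 1/((7*343 + √2*(343*√7)) - 1442) = 1/((2401 + 343*√14) - 1442) = 1/(959 + 343*√14)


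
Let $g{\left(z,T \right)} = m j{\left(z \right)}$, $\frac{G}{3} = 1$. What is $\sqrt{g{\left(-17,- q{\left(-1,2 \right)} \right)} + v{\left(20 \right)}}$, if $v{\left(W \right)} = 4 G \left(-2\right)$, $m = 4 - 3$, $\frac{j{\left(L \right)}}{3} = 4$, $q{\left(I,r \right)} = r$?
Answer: $2 i \sqrt{3} \approx 3.4641 i$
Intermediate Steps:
$G = 3$ ($G = 3 \cdot 1 = 3$)
$j{\left(L \right)} = 12$ ($j{\left(L \right)} = 3 \cdot 4 = 12$)
$m = 1$ ($m = 4 - 3 = 1$)
$v{\left(W \right)} = -24$ ($v{\left(W \right)} = 4 \cdot 3 \left(-2\right) = 12 \left(-2\right) = -24$)
$g{\left(z,T \right)} = 12$ ($g{\left(z,T \right)} = 1 \cdot 12 = 12$)
$\sqrt{g{\left(-17,- q{\left(-1,2 \right)} \right)} + v{\left(20 \right)}} = \sqrt{12 - 24} = \sqrt{-12} = 2 i \sqrt{3}$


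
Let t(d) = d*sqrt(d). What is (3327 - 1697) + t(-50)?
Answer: 1630 - 250*I*sqrt(2) ≈ 1630.0 - 353.55*I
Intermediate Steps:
t(d) = d**(3/2)
(3327 - 1697) + t(-50) = (3327 - 1697) + (-50)**(3/2) = 1630 - 250*I*sqrt(2)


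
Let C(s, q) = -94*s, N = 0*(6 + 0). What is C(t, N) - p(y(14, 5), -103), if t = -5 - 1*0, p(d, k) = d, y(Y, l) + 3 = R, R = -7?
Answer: 480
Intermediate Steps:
y(Y, l) = -10 (y(Y, l) = -3 - 7 = -10)
t = -5 (t = -5 + 0 = -5)
N = 0 (N = 0*6 = 0)
C(t, N) - p(y(14, 5), -103) = -94*(-5) - 1*(-10) = 470 + 10 = 480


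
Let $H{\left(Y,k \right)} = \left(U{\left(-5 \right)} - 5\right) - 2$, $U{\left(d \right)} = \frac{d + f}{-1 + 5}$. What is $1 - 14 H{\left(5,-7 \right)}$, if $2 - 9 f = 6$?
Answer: $\frac{2125}{18} \approx 118.06$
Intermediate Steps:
$f = - \frac{4}{9}$ ($f = \frac{2}{9} - \frac{2}{3} = - \frac{4}{9} \approx -0.44444$)
$U{\left(d \right)} = - \frac{1}{9} + \frac{d}{4}$ ($U{\left(d \right)} = \frac{d - \frac{4}{9}}{-1 + 5} = \frac{- \frac{4}{9} + d}{4} = \left(- \frac{4}{9} + d\right) \frac{1}{4} = - \frac{1}{9} + \frac{d}{4}$)
$H{\left(Y,k \right)} = - \frac{301}{36}$ ($H{\left(Y,k \right)} = \left(\left(- \frac{1}{9} + \frac{1}{4} \left(-5\right)\right) - 5\right) - 2 = \left(\left(- \frac{1}{9} - \frac{5}{4}\right) - 5\right) - 2 = \left(- \frac{49}{36} - 5\right) - 2 = - \frac{229}{36} - 2 = - \frac{301}{36}$)
$1 - 14 H{\left(5,-7 \right)} = 1 - - \frac{2107}{18} = 1 + \frac{2107}{18} = \frac{2125}{18}$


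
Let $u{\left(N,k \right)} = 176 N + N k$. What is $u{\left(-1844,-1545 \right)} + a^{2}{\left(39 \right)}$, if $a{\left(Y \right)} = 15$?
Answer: $2524661$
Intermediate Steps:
$u{\left(-1844,-1545 \right)} + a^{2}{\left(39 \right)} = - 1844 \left(176 - 1545\right) + 15^{2} = \left(-1844\right) \left(-1369\right) + 225 = 2524436 + 225 = 2524661$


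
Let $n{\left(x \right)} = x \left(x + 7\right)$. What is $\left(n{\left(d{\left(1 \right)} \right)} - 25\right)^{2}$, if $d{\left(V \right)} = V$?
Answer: $289$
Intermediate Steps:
$n{\left(x \right)} = x \left(7 + x\right)$
$\left(n{\left(d{\left(1 \right)} \right)} - 25\right)^{2} = \left(1 \left(7 + 1\right) - 25\right)^{2} = \left(1 \cdot 8 - 25\right)^{2} = \left(8 - 25\right)^{2} = \left(-17\right)^{2} = 289$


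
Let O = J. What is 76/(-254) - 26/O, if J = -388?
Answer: -5721/24638 ≈ -0.23220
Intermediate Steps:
O = -388
76/(-254) - 26/O = 76/(-254) - 26/(-388) = 76*(-1/254) - 26*(-1/388) = -38/127 + 13/194 = -5721/24638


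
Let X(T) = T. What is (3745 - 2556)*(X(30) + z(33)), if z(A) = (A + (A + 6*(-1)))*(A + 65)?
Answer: 7026990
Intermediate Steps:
z(A) = (-6 + 2*A)*(65 + A) (z(A) = (A + (A - 6))*(65 + A) = (A + (-6 + A))*(65 + A) = (-6 + 2*A)*(65 + A))
(3745 - 2556)*(X(30) + z(33)) = (3745 - 2556)*(30 + (-390 + 2*33² + 124*33)) = 1189*(30 + (-390 + 2*1089 + 4092)) = 1189*(30 + (-390 + 2178 + 4092)) = 1189*(30 + 5880) = 1189*5910 = 7026990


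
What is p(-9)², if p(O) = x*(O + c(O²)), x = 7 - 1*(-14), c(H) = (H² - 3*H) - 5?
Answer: 17525523456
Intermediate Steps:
c(H) = -5 + H² - 3*H
x = 21 (x = 7 + 14 = 21)
p(O) = -105 - 63*O² + 21*O + 21*O⁴ (p(O) = 21*(O + (-5 + (O²)² - 3*O²)) = 21*(O + (-5 + O⁴ - 3*O²)) = 21*(-5 + O + O⁴ - 3*O²) = -105 - 63*O² + 21*O + 21*O⁴)
p(-9)² = (-105 - 63*(-9)² + 21*(-9) + 21*(-9)⁴)² = (-105 - 63*81 - 189 + 21*6561)² = (-105 - 5103 - 189 + 137781)² = 132384² = 17525523456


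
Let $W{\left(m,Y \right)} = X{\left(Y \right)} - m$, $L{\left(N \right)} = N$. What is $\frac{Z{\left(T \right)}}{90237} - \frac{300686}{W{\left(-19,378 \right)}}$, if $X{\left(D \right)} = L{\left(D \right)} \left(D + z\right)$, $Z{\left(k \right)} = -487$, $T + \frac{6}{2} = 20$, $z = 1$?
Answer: $- \frac{27202780429}{12929247597} \approx -2.104$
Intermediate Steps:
$T = 17$ ($T = -3 + 20 = 17$)
$X{\left(D \right)} = D \left(1 + D\right)$ ($X{\left(D \right)} = D \left(D + 1\right) = D \left(1 + D\right)$)
$W{\left(m,Y \right)} = - m + Y \left(1 + Y\right)$ ($W{\left(m,Y \right)} = Y \left(1 + Y\right) - m = - m + Y \left(1 + Y\right)$)
$\frac{Z{\left(T \right)}}{90237} - \frac{300686}{W{\left(-19,378 \right)}} = - \frac{487}{90237} - \frac{300686}{\left(-1\right) \left(-19\right) + 378 \left(1 + 378\right)} = \left(-487\right) \frac{1}{90237} - \frac{300686}{19 + 378 \cdot 379} = - \frac{487}{90237} - \frac{300686}{19 + 143262} = - \frac{487}{90237} - \frac{300686}{143281} = - \frac{27202780429}{12929247597}$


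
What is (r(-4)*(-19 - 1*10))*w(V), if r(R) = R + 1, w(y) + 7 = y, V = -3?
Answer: -870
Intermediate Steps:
w(y) = -7 + y
r(R) = 1 + R
(r(-4)*(-19 - 1*10))*w(V) = ((1 - 4)*(-19 - 1*10))*(-7 - 3) = -3*(-19 - 10)*(-10) = -3*(-29)*(-10) = 87*(-10) = -870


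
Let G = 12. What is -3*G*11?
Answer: -396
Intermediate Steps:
-3*G*11 = -3*12*11 = -36*11 = -396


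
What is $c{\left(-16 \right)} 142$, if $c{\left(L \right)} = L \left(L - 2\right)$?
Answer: $40896$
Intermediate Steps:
$c{\left(L \right)} = L \left(-2 + L\right)$
$c{\left(-16 \right)} 142 = - 16 \left(-2 - 16\right) 142 = \left(-16\right) \left(-18\right) 142 = 288 \cdot 142 = 40896$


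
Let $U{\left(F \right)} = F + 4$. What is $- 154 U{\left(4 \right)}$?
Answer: $-1232$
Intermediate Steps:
$U{\left(F \right)} = 4 + F$
$- 154 U{\left(4 \right)} = - 154 \left(4 + 4\right) = \left(-154\right) 8 = -1232$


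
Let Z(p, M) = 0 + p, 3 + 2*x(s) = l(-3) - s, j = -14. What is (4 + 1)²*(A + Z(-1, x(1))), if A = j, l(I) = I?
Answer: -375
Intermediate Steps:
A = -14
x(s) = -3 - s/2 (x(s) = -3/2 + (-3 - s)/2 = -3/2 + (-3/2 - s/2) = -3 - s/2)
Z(p, M) = p
(4 + 1)²*(A + Z(-1, x(1))) = (4 + 1)²*(-14 - 1) = 5²*(-15) = 25*(-15) = -375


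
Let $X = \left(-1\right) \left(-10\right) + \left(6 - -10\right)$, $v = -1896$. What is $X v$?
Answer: $-49296$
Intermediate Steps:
$X = 26$ ($X = 10 + \left(6 + 10\right) = 10 + 16 = 26$)
$X v = 26 \left(-1896\right) = -49296$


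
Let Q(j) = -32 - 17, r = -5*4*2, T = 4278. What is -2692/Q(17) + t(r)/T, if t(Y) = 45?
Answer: 3839527/69874 ≈ 54.949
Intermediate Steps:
r = -40 (r = -20*2 = -40)
Q(j) = -49
-2692/Q(17) + t(r)/T = -2692/(-49) + 45/4278 = -2692*(-1/49) + 45*(1/4278) = 2692/49 + 15/1426 = 3839527/69874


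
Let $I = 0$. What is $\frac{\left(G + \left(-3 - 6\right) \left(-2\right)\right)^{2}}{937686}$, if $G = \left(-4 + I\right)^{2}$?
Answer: $\frac{34}{27579} \approx 0.0012328$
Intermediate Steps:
$G = 16$ ($G = \left(-4 + 0\right)^{2} = \left(-4\right)^{2} = 16$)
$\frac{\left(G + \left(-3 - 6\right) \left(-2\right)\right)^{2}}{937686} = \frac{\left(16 + \left(-3 - 6\right) \left(-2\right)\right)^{2}}{937686} = \left(16 - -18\right)^{2} \cdot \frac{1}{937686} = \left(16 + 18\right)^{2} \cdot \frac{1}{937686} = 34^{2} \cdot \frac{1}{937686} = 1156 \cdot \frac{1}{937686} = \frac{34}{27579}$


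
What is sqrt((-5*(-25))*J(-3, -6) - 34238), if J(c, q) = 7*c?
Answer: I*sqrt(36863) ≈ 192.0*I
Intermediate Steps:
sqrt((-5*(-25))*J(-3, -6) - 34238) = sqrt((-5*(-25))*(7*(-3)) - 34238) = sqrt(125*(-21) - 34238) = sqrt(-2625 - 34238) = sqrt(-36863) = I*sqrt(36863)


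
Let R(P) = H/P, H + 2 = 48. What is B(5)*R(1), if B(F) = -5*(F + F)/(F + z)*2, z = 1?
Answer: -2300/3 ≈ -766.67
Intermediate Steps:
H = 46 (H = -2 + 48 = 46)
R(P) = 46/P
B(F) = -20*F/(1 + F) (B(F) = -5*(F + F)/(F + 1)*2 = -5*2*F/(1 + F)*2 = -10*F/(1 + F)*2 = -20*F/(1 + F))
B(5)*R(1) = (-20*5/(1 + 5))*(46/1) = (-20*5/6)*(46*1) = -20*5*1/6*46 = -50/3*46 = -2300/3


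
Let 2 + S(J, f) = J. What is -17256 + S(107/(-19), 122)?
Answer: -328009/19 ≈ -17264.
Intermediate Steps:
S(J, f) = -2 + J
-17256 + S(107/(-19), 122) = -17256 + (-2 + 107/(-19)) = -17256 + (-2 + 107*(-1/19)) = -17256 + (-2 - 107/19) = -17256 - 145/19 = -328009/19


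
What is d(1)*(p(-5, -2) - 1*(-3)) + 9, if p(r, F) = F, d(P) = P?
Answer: 10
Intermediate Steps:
d(1)*(p(-5, -2) - 1*(-3)) + 9 = 1*(-2 - 1*(-3)) + 9 = 1*(-2 + 3) + 9 = 1*1 + 9 = 1 + 9 = 10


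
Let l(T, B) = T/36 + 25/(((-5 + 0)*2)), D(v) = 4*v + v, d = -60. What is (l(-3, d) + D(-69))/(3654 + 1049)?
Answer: -4171/56436 ≈ -0.073907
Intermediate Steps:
D(v) = 5*v
l(T, B) = -5/2 + T/36 (l(T, B) = T*(1/36) + 25/((-5*2)) = T/36 + 25/(-10) = T/36 + 25*(-⅒) = T/36 - 5/2 = -5/2 + T/36)
(l(-3, d) + D(-69))/(3654 + 1049) = ((-5/2 + (1/36)*(-3)) + 5*(-69))/(3654 + 1049) = ((-5/2 - 1/12) - 345)/4703 = (-31/12 - 345)*(1/4703) = -4171/12*1/4703 = -4171/56436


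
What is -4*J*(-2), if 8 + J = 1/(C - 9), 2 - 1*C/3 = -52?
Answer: -9784/153 ≈ -63.948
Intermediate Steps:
C = 162 (C = 6 - 3*(-52) = 6 + 156 = 162)
J = -1223/153 (J = -8 + 1/(162 - 9) = -8 + 1/153 = -1223/153 ≈ -7.9935)
-4*J*(-2) = -4*(-1223/153)*(-2) = (4892/153)*(-2) = -9784/153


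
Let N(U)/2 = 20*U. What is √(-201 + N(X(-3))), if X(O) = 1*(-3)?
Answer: I*√321 ≈ 17.916*I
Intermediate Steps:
X(O) = -3
N(U) = 40*U (N(U) = 2*(20*U) = 40*U)
√(-201 + N(X(-3))) = √(-201 + 40*(-3)) = √(-201 - 120) = √(-321) = I*√321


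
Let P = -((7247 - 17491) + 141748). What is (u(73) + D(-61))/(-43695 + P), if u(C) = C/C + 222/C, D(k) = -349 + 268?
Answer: 5618/12789527 ≈ 0.00043927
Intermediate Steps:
P = -131504 (P = -(-10244 + 141748) = -1*131504 = -131504)
D(k) = -81
u(C) = 1 + 222/C
(u(73) + D(-61))/(-43695 + P) = ((222 + 73)/73 - 81)/(-43695 - 131504) = ((1/73)*295 - 81)/(-175199) = (295/73 - 81)*(-1/175199) = -5618/73*(-1/175199) = 5618/12789527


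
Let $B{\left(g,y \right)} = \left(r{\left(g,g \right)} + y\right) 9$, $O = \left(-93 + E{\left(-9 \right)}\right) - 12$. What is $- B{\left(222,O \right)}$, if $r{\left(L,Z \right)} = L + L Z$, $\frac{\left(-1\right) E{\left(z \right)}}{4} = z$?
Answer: $-444933$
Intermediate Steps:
$E{\left(z \right)} = - 4 z$
$O = -69$ ($O = \left(-93 - -36\right) - 12 = \left(-93 + 36\right) - 12 = -57 - 12 = -69$)
$B{\left(g,y \right)} = 9 y + 9 g \left(1 + g\right)$ ($B{\left(g,y \right)} = \left(g \left(1 + g\right) + y\right) 9 = \left(y + g \left(1 + g\right)\right) 9 = 9 y + 9 g \left(1 + g\right)$)
$- B{\left(222,O \right)} = - (9 \left(-69\right) + 9 \cdot 222 \left(1 + 222\right)) = - (-621 + 9 \cdot 222 \cdot 223) = - (-621 + 445554) = \left(-1\right) 444933 = -444933$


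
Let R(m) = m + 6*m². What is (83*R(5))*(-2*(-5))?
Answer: 128650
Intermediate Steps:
(83*R(5))*(-2*(-5)) = (83*(5*(1 + 6*5)))*(-2*(-5)) = (83*(5*(1 + 30)))*10 = (83*(5*31))*10 = (83*155)*10 = 12865*10 = 128650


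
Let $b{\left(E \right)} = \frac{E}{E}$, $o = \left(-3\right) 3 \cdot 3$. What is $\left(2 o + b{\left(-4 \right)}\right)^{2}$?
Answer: $2809$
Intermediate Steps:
$o = -27$ ($o = \left(-9\right) 3 = -27$)
$b{\left(E \right)} = 1$
$\left(2 o + b{\left(-4 \right)}\right)^{2} = \left(2 \left(-27\right) + 1\right)^{2} = \left(-54 + 1\right)^{2} = \left(-53\right)^{2} = 2809$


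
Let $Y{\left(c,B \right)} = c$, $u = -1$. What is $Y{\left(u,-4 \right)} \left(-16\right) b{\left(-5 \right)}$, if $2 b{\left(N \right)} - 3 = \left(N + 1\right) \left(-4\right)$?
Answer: $152$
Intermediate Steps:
$b{\left(N \right)} = - \frac{1}{2} - 2 N$ ($b{\left(N \right)} = \frac{3}{2} + \frac{\left(N + 1\right) \left(-4\right)}{2} = \frac{3}{2} + \frac{\left(1 + N\right) \left(-4\right)}{2} = \frac{3}{2} + \frac{-4 - 4 N}{2} = \frac{3}{2} - \left(2 + 2 N\right) = - \frac{1}{2} - 2 N$)
$Y{\left(u,-4 \right)} \left(-16\right) b{\left(-5 \right)} = \left(-1\right) \left(-16\right) \left(- \frac{1}{2} - -10\right) = 16 \left(- \frac{1}{2} + 10\right) = 16 \cdot \frac{19}{2} = 152$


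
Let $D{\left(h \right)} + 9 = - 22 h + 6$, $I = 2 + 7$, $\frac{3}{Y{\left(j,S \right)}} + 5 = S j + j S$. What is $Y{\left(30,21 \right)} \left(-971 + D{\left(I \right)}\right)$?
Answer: $- \frac{3516}{1255} \approx -2.8016$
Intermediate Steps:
$Y{\left(j,S \right)} = \frac{3}{-5 + 2 S j}$ ($Y{\left(j,S \right)} = \frac{3}{-5 + \left(S j + j S\right)} = \frac{3}{-5 + \left(S j + S j\right)} = \frac{3}{-5 + 2 S j}$)
$I = 9$
$D{\left(h \right)} = -3 - 22 h$ ($D{\left(h \right)} = -9 - \left(-6 + 22 h\right) = -3 - 22 h$)
$Y{\left(30,21 \right)} \left(-971 + D{\left(I \right)}\right) = \frac{3}{-5 + 2 \cdot 21 \cdot 30} \left(-971 - 201\right) = \frac{3}{-5 + 1260} \left(-971 - 201\right) = \frac{3}{1255} \left(-971 - 201\right) = 3 \cdot \frac{1}{1255} \left(-1172\right) = \frac{3}{1255} \left(-1172\right) = - \frac{3516}{1255}$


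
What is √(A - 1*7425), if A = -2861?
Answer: I*√10286 ≈ 101.42*I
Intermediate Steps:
√(A - 1*7425) = √(-2861 - 1*7425) = √(-2861 - 7425) = √(-10286) = I*√10286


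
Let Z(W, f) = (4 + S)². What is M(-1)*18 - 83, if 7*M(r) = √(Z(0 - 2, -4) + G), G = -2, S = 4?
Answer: -83 + 18*√62/7 ≈ -62.753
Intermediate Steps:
Z(W, f) = 64 (Z(W, f) = (4 + 4)² = 8² = 64)
M(r) = √62/7 (M(r) = √(64 - 2)/7 = √62/7)
M(-1)*18 - 83 = (√62/7)*18 - 83 = 18*√62/7 - 83 = -83 + 18*√62/7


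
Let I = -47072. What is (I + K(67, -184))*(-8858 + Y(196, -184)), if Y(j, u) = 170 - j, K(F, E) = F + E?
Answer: 419227076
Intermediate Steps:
K(F, E) = E + F
(I + K(67, -184))*(-8858 + Y(196, -184)) = (-47072 + (-184 + 67))*(-8858 + (170 - 1*196)) = (-47072 - 117)*(-8858 + (170 - 196)) = -47189*(-8858 - 26) = -47189*(-8884) = 419227076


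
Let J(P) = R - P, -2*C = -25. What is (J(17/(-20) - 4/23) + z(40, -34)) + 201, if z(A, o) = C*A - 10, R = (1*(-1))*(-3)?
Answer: 319711/460 ≈ 695.02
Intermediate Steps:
C = 25/2 (C = -½*(-25) = 25/2 ≈ 12.500)
R = 3 (R = -1*(-3) = 3)
z(A, o) = -10 + 25*A/2 (z(A, o) = 25*A/2 - 10 = -10 + 25*A/2)
J(P) = 3 - P
(J(17/(-20) - 4/23) + z(40, -34)) + 201 = ((3 - (17/(-20) - 4/23)) + (-10 + (25/2)*40)) + 201 = ((3 - (17*(-1/20) - 4*1/23)) + (-10 + 500)) + 201 = ((3 - (-17/20 - 4/23)) + 490) + 201 = ((3 - 1*(-471/460)) + 490) + 201 = ((3 + 471/460) + 490) + 201 = (1851/460 + 490) + 201 = 227251/460 + 201 = 319711/460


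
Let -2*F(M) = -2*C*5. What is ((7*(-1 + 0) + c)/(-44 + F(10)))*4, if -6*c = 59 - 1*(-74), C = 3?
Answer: 350/87 ≈ 4.0230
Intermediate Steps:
F(M) = 15 (F(M) = -(-2*3)*5/2 = -(-3)*5 = -½*(-30) = 15)
c = -133/6 (c = -(59 - 1*(-74))/6 = -(59 + 74)/6 = -⅙*133 = -133/6 ≈ -22.167)
((7*(-1 + 0) + c)/(-44 + F(10)))*4 = ((7*(-1 + 0) - 133/6)/(-44 + 15))*4 = ((7*(-1) - 133/6)/(-29))*4 = ((-7 - 133/6)*(-1/29))*4 = -175/6*(-1/29)*4 = (175/174)*4 = 350/87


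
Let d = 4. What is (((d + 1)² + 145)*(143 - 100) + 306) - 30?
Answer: 7586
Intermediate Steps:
(((d + 1)² + 145)*(143 - 100) + 306) - 30 = (((4 + 1)² + 145)*(143 - 100) + 306) - 30 = ((5² + 145)*43 + 306) - 30 = ((25 + 145)*43 + 306) - 30 = (170*43 + 306) - 30 = (7310 + 306) - 30 = 7616 - 30 = 7586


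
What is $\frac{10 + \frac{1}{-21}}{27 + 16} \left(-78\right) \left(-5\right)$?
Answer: $\frac{27170}{301} \approx 90.266$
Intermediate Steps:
$\frac{10 + \frac{1}{-21}}{27 + 16} \left(-78\right) \left(-5\right) = \frac{10 - \frac{1}{21}}{43} \left(-78\right) \left(-5\right) = \frac{209}{21} \cdot \frac{1}{43} \left(-78\right) \left(-5\right) = \frac{209}{903} \left(-78\right) \left(-5\right) = \left(- \frac{5434}{301}\right) \left(-5\right) = \frac{27170}{301}$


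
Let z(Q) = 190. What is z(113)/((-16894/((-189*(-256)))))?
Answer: -4596480/8447 ≈ -544.16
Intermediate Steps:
z(113)/((-16894/((-189*(-256))))) = 190/((-16894/((-189*(-256))))) = 190/((-16894/48384)) = 190/((-16894*1/48384)) = 190/(-8447/24192) = 190*(-24192/8447) = -4596480/8447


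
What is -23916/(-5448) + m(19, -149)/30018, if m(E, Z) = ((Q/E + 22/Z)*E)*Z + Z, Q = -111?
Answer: 33728353/6814086 ≈ 4.9498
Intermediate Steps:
m(E, Z) = Z + E*Z*(-111/E + 22/Z) (m(E, Z) = ((-111/E + 22/Z)*E)*Z + Z = (E*(-111/E + 22/Z))*Z + Z = E*Z*(-111/E + 22/Z) + Z = Z + E*Z*(-111/E + 22/Z))
-23916/(-5448) + m(19, -149)/30018 = -23916/(-5448) + (-110*(-149) + 22*19)/30018 = -23916*(-1/5448) + (16390 + 418)*(1/30018) = 1993/454 + 16808*(1/30018) = 1993/454 + 8404/15009 = 33728353/6814086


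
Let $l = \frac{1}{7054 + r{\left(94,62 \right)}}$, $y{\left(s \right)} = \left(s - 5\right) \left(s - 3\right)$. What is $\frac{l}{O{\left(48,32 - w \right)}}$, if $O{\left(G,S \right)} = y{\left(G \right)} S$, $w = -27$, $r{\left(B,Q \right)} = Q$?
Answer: $\frac{1}{812398140} \approx 1.2309 \cdot 10^{-9}$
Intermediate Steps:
$y{\left(s \right)} = \left(-5 + s\right) \left(-3 + s\right)$
$O{\left(G,S \right)} = S \left(15 + G^{2} - 8 G\right)$ ($O{\left(G,S \right)} = \left(15 + G^{2} - 8 G\right) S = S \left(15 + G^{2} - 8 G\right)$)
$l = \frac{1}{7116}$ ($l = \frac{1}{7054 + 62} = \frac{1}{7116} \approx 0.00014053$)
$\frac{l}{O{\left(48,32 - w \right)}} = \frac{1}{7116 \left(32 - -27\right) \left(15 + 48^{2} - 384\right)} = \frac{1}{7116 \left(32 + 27\right) \left(15 + 2304 - 384\right)} = \frac{1}{7116 \cdot 59 \cdot 1935} = \frac{1}{7116 \cdot 114165} = \frac{1}{7116} \cdot \frac{1}{114165} = \frac{1}{812398140}$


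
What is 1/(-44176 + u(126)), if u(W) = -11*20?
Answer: -1/44396 ≈ -2.2525e-5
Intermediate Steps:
u(W) = -220
1/(-44176 + u(126)) = 1/(-44176 - 220) = 1/(-44396) = -1/44396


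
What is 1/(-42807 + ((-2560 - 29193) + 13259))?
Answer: -1/61301 ≈ -1.6313e-5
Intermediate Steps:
1/(-42807 + ((-2560 - 29193) + 13259)) = 1/(-42807 + (-31753 + 13259)) = 1/(-42807 - 18494) = 1/(-61301) = -1/61301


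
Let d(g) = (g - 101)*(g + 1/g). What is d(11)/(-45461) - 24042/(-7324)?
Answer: 6051562251/1831260002 ≈ 3.3046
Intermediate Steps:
d(g) = (-101 + g)*(g + 1/g)
d(11)/(-45461) - 24042/(-7324) = (1 + 11**2 - 101*11 - 101/11)/(-45461) - 24042/(-7324) = (1 + 121 - 1111 - 101*1/11)*(-1/45461) - 24042*(-1/7324) = (1 + 121 - 1111 - 101/11)*(-1/45461) + 12021/3662 = -10980/11*(-1/45461) + 12021/3662 = 10980/500071 + 12021/3662 = 6051562251/1831260002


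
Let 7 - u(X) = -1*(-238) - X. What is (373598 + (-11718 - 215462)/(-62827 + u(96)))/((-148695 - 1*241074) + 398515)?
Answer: 5880676114/137666413 ≈ 42.717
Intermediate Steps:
u(X) = -231 + X (u(X) = 7 - (-1*(-238) - X) = 7 - (238 - X) = 7 + (-238 + X) = -231 + X)
(373598 + (-11718 - 215462)/(-62827 + u(96)))/((-148695 - 1*241074) + 398515) = (373598 + (-11718 - 215462)/(-62827 + (-231 + 96)))/((-148695 - 1*241074) + 398515) = (373598 - 227180/(-62827 - 135))/((-148695 - 241074) + 398515) = (373598 - 227180/(-62962))/(-389769 + 398515) = (373598 - 227180*(-1/62962))/8746 = (373598 + 113590/31481)*(1/8746) = (11761352228/31481)*(1/8746) = 5880676114/137666413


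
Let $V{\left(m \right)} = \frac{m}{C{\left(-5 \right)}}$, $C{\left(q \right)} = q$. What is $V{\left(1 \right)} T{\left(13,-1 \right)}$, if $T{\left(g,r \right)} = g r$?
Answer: $\frac{13}{5} \approx 2.6$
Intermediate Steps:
$V{\left(m \right)} = - \frac{m}{5}$ ($V{\left(m \right)} = \frac{m}{-5} = m \left(- \frac{1}{5}\right) = - \frac{m}{5}$)
$V{\left(1 \right)} T{\left(13,-1 \right)} = \left(- \frac{1}{5}\right) 1 \cdot 13 \left(-1\right) = \left(- \frac{1}{5}\right) \left(-13\right) = \frac{13}{5}$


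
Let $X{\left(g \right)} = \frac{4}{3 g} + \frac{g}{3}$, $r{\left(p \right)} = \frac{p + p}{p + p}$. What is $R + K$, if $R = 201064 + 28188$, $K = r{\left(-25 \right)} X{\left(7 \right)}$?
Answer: $\frac{4814345}{21} \approx 2.2925 \cdot 10^{5}$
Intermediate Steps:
$r{\left(p \right)} = 1$ ($r{\left(p \right)} = \frac{2 p}{2 p} = 2 p \frac{1}{2 p} = 1$)
$X{\left(g \right)} = \frac{g}{3} + \frac{4}{3 g}$ ($X{\left(g \right)} = 4 \frac{1}{3 g} + g \frac{1}{3} = \frac{4}{3 g} + \frac{g}{3} = \frac{g}{3} + \frac{4}{3 g}$)
$K = \frac{53}{21}$ ($K = 1 \frac{4 + 7^{2}}{3 \cdot 7} = 1 \cdot \frac{1}{3} \cdot \frac{1}{7} \left(4 + 49\right) = 1 \cdot \frac{1}{3} \cdot \frac{1}{7} \cdot 53 = 1 \cdot \frac{53}{21} = \frac{53}{21} \approx 2.5238$)
$R = 229252$
$R + K = 229252 + \frac{53}{21} = \frac{4814345}{21}$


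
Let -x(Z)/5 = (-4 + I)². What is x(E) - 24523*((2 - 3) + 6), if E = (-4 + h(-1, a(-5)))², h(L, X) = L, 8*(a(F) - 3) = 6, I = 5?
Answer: -122620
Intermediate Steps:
a(F) = 15/4 (a(F) = 3 + (⅛)*6 = 3 + ¾ = 15/4)
E = 25 (E = (-4 - 1)² = (-5)² = 25)
x(Z) = -5 (x(Z) = -5*(-4 + 5)² = -5*1² = -5*1 = -5)
x(E) - 24523*((2 - 3) + 6) = -5 - 24523*((2 - 3) + 6) = -5 - 24523*(-1 + 6) = -5 - 24523*5 = -5 - 1*122615 = -5 - 122615 = -122620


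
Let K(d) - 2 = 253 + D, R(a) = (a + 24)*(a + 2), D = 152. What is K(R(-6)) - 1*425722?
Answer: -425315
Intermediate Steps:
R(a) = (2 + a)*(24 + a) (R(a) = (24 + a)*(2 + a) = (2 + a)*(24 + a))
K(d) = 407 (K(d) = 2 + (253 + 152) = 2 + 405 = 407)
K(R(-6)) - 1*425722 = 407 - 1*425722 = 407 - 425722 = -425315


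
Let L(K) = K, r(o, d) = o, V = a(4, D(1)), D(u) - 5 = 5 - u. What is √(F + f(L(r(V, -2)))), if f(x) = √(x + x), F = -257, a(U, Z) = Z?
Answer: √(-257 + 3*√2) ≈ 15.898*I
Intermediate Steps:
D(u) = 10 - u (D(u) = 5 + (5 - u) = 10 - u)
V = 9 (V = 10 - 1*1 = 10 - 1 = 9)
f(x) = √2*√x (f(x) = √(2*x) = √2*√x)
√(F + f(L(r(V, -2)))) = √(-257 + √2*√9) = √(-257 + √2*3) = √(-257 + 3*√2)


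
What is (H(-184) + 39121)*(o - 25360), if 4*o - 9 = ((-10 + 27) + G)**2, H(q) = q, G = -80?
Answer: -1897438947/2 ≈ -9.4872e+8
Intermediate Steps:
o = 1989/2 (o = 9/4 + ((-10 + 27) - 80)**2/4 = 9/4 + (17 - 80)**2/4 = 9/4 + (1/4)*(-63)**2 = 9/4 + (1/4)*3969 = 9/4 + 3969/4 = 1989/2 ≈ 994.50)
(H(-184) + 39121)*(o - 25360) = (-184 + 39121)*(1989/2 - 25360) = 38937*(-48731/2) = -1897438947/2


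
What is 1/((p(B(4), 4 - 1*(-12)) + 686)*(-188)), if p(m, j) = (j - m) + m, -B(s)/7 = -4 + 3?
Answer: -1/131976 ≈ -7.5771e-6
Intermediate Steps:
B(s) = 7 (B(s) = -7*(-4 + 3) = -7*(-1) = 7)
p(m, j) = j
1/((p(B(4), 4 - 1*(-12)) + 686)*(-188)) = 1/(((4 - 1*(-12)) + 686)*(-188)) = 1/(((4 + 12) + 686)*(-188)) = 1/((16 + 686)*(-188)) = 1/(702*(-188)) = 1/(-131976) = -1/131976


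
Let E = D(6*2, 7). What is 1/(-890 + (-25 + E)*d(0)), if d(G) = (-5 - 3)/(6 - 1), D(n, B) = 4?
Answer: -5/4282 ≈ -0.0011677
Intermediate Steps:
E = 4
d(G) = -8/5
1/(-890 + (-25 + E)*d(0)) = 1/(-890 + (-25 + 4)*(-8/5)) = 1/(-890 - 21*(-8/5)) = 1/(-890 + 168/5) = 1/(-4282/5) = -5/4282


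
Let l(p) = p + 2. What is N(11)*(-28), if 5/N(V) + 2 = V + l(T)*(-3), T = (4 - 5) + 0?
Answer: -70/3 ≈ -23.333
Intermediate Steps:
T = -1 (T = -1 + 0 = -1)
l(p) = 2 + p
N(V) = 5/(-5 + V) (N(V) = 5/(-2 + (V + (2 - 1)*(-3))) = 5/(-2 + (V + 1*(-3))) = 5/(-2 + (V - 3)) = 5/(-2 + (-3 + V)) = 5/(-5 + V))
N(11)*(-28) = (5/(-5 + 11))*(-28) = (5/6)*(-28) = (5*(⅙))*(-28) = (⅚)*(-28) = -70/3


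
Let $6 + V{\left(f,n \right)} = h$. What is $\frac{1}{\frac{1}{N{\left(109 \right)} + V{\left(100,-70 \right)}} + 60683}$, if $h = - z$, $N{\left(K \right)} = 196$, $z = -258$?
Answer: $\frac{448}{27185985} \approx 1.6479 \cdot 10^{-5}$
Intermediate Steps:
$h = 258$ ($h = \left(-1\right) \left(-258\right) = 258$)
$V{\left(f,n \right)} = 252$ ($V{\left(f,n \right)} = -6 + 258 = 252$)
$\frac{1}{\frac{1}{N{\left(109 \right)} + V{\left(100,-70 \right)}} + 60683} = \frac{1}{\frac{1}{196 + 252} + 60683} = \frac{1}{\frac{1}{448} + 60683} = \frac{1}{\frac{27185985}{448}} = \frac{448}{27185985}$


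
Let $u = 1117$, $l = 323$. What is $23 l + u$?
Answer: $8546$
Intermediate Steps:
$23 l + u = 23 \cdot 323 + 1117 = 7429 + 1117 = 8546$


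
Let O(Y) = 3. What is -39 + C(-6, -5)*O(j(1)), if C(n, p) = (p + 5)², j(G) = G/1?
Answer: -39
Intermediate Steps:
j(G) = G (j(G) = G*1 = G)
C(n, p) = (5 + p)²
-39 + C(-6, -5)*O(j(1)) = -39 + (5 - 5)²*3 = -39 + 0²*3 = -39 + 0*3 = -39 + 0 = -39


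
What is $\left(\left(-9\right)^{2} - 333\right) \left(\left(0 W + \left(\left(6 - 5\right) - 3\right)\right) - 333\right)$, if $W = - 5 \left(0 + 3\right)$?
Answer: $84420$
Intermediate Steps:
$W = -15$ ($W = \left(-5\right) 3 = -15$)
$\left(\left(-9\right)^{2} - 333\right) \left(\left(0 W + \left(\left(6 - 5\right) - 3\right)\right) - 333\right) = \left(\left(-9\right)^{2} - 333\right) \left(\left(0 \left(-15\right) + \left(\left(6 - 5\right) - 3\right)\right) - 333\right) = \left(81 - 333\right) \left(\left(0 + \left(1 - 3\right)\right) - 333\right) = - 252 \left(\left(0 - 2\right) - 333\right) = - 252 \left(-2 - 333\right) = \left(-252\right) \left(-335\right) = 84420$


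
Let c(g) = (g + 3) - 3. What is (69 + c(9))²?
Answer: 6084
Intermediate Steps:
c(g) = g (c(g) = (3 + g) - 3 = g)
(69 + c(9))² = (69 + 9)² = 78² = 6084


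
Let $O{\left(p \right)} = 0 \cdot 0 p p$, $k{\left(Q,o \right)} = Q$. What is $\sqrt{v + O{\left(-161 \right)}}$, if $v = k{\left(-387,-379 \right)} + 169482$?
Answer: $\sqrt{169095} \approx 411.21$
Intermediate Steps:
$O{\left(p \right)} = 0$ ($O{\left(p \right)} = 0 p p = 0 p = 0$)
$v = 169095$ ($v = -387 + 169482 = 169095$)
$\sqrt{v + O{\left(-161 \right)}} = \sqrt{169095 + 0} = \sqrt{169095}$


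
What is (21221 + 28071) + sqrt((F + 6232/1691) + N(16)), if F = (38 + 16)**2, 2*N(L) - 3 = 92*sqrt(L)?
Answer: 49292 + sqrt(98384694)/178 ≈ 49348.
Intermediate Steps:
N(L) = 3/2 + 46*sqrt(L) (N(L) = 3/2 + (92*sqrt(L))/2 = 3/2 + 46*sqrt(L))
F = 2916 (F = 54**2 = 2916)
(21221 + 28071) + sqrt((F + 6232/1691) + N(16)) = (21221 + 28071) + sqrt((2916 + 6232/1691) + (3/2 + 46*sqrt(16))) = 49292 + sqrt((2916 + 6232*(1/1691)) + (3/2 + 46*4)) = 49292 + sqrt((2916 + 328/89) + (3/2 + 184)) = 49292 + sqrt(259852/89 + 371/2) = 49292 + sqrt(552723/178) = 49292 + sqrt(98384694)/178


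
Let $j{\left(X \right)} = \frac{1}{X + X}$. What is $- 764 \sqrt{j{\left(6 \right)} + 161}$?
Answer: $- \frac{382 \sqrt{5799}}{3} \approx -9696.6$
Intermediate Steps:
$j{\left(X \right)} = \frac{1}{2 X}$
$- 764 \sqrt{j{\left(6 \right)} + 161} = - 764 \sqrt{\frac{1}{2 \cdot 6} + 161} = - 764 \sqrt{\frac{1}{2} \cdot \frac{1}{6} + 161} = - 764 \sqrt{\frac{1}{12} + 161} = - 764 \sqrt{\frac{1933}{12}} = - 764 \frac{\sqrt{5799}}{6} = - \frac{382 \sqrt{5799}}{3}$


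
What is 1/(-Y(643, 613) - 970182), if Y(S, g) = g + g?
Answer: -1/971408 ≈ -1.0294e-6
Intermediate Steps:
Y(S, g) = 2*g
1/(-Y(643, 613) - 970182) = 1/(-2*613 - 970182) = 1/(-1*1226 - 970182) = 1/(-1226 - 970182) = 1/(-971408) = -1/971408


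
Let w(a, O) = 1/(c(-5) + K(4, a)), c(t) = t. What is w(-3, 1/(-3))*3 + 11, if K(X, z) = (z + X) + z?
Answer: 74/7 ≈ 10.571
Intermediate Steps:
K(X, z) = X + 2*z (K(X, z) = (X + z) + z = X + 2*z)
w(a, O) = 1/(-1 + 2*a) (w(a, O) = 1/(-5 + (4 + 2*a)) = 1/(-1 + 2*a))
w(-3, 1/(-3))*3 + 11 = 3/(-1 + 2*(-3)) + 11 = 3/(-1 - 6) + 11 = 3/(-7) + 11 = -⅐*3 + 11 = -3/7 + 11 = 74/7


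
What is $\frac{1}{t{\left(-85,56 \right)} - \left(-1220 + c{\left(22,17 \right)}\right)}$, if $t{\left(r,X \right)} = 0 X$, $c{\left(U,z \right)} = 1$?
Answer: $\frac{1}{1219} \approx 0.00082034$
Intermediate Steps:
$t{\left(r,X \right)} = 0$
$\frac{1}{t{\left(-85,56 \right)} - \left(-1220 + c{\left(22,17 \right)}\right)} = \frac{1}{0 - -1219} = \frac{1}{0 + \left(\left(-399 + 1619\right) - 1\right)} = \frac{1}{0 + \left(1220 - 1\right)} = \frac{1}{0 + 1219} = \frac{1}{1219}$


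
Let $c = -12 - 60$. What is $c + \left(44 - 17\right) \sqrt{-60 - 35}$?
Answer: $-72 + 27 i \sqrt{95} \approx -72.0 + 263.16 i$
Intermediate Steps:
$c = -72$
$c + \left(44 - 17\right) \sqrt{-60 - 35} = -72 + \left(44 - 17\right) \sqrt{-60 - 35} = -72 + \left(44 - 17\right) \sqrt{-95} = -72 + 27 i \sqrt{95}$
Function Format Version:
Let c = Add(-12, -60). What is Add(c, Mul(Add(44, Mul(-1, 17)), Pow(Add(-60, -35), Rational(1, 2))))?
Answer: Add(-72, Mul(27, I, Pow(95, Rational(1, 2)))) ≈ Add(-72.000, Mul(263.16, I))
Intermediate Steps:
c = -72
Add(c, Mul(Add(44, Mul(-1, 17)), Pow(Add(-60, -35), Rational(1, 2)))) = Add(-72, Mul(Add(44, Mul(-1, 17)), Pow(Add(-60, -35), Rational(1, 2)))) = Add(-72, Mul(Add(44, -17), Pow(-95, Rational(1, 2)))) = Add(-72, Mul(27, Mul(I, Pow(95, Rational(1, 2))))) = Add(-72, Mul(27, I, Pow(95, Rational(1, 2))))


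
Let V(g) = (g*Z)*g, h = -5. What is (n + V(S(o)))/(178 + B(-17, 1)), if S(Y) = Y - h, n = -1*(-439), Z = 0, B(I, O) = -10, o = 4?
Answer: 439/168 ≈ 2.6131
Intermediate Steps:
n = 439
S(Y) = 5 + Y (S(Y) = Y - 1*(-5) = Y + 5 = 5 + Y)
V(g) = 0 (V(g) = (g*0)*g = 0*g = 0)
(n + V(S(o)))/(178 + B(-17, 1)) = (439 + 0)/(178 - 10) = 439/168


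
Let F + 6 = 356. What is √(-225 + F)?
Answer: 5*√5 ≈ 11.180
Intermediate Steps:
F = 350 (F = -6 + 356 = 350)
√(-225 + F) = √(-225 + 350) = √125 = 5*√5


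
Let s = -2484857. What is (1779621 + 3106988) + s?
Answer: 2401752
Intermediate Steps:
(1779621 + 3106988) + s = (1779621 + 3106988) - 2484857 = 4886609 - 2484857 = 2401752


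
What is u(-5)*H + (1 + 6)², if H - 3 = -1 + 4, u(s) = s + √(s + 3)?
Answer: 19 + 6*I*√2 ≈ 19.0 + 8.4853*I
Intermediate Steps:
u(s) = s + √(3 + s)
H = 6 (H = 3 + (-1 + 4) = 3 + 3 = 6)
u(-5)*H + (1 + 6)² = (-5 + √(3 - 5))*6 + (1 + 6)² = (-5 + √(-2))*6 + 7² = (-5 + I*√2)*6 + 49 = (-30 + 6*I*√2) + 49 = 19 + 6*I*√2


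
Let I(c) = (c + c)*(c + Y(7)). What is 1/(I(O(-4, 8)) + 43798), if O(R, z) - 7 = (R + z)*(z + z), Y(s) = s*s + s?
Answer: 1/61832 ≈ 1.6173e-5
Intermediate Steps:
Y(s) = s + s² (Y(s) = s² + s = s + s²)
O(R, z) = 7 + 2*z*(R + z) (O(R, z) = 7 + (R + z)*(z + z) = 7 + (R + z)*(2*z) = 7 + 2*z*(R + z))
I(c) = 2*c*(56 + c) (I(c) = (c + c)*(c + 7*(1 + 7)) = (2*c)*(c + 7*8) = (2*c)*(c + 56) = (2*c)*(56 + c) = 2*c*(56 + c))
1/(I(O(-4, 8)) + 43798) = 1/(2*(7 + 2*8² + 2*(-4)*8)*(56 + (7 + 2*8² + 2*(-4)*8)) + 43798) = 1/(2*(7 + 2*64 - 64)*(56 + (7 + 2*64 - 64)) + 43798) = 1/(2*(7 + 128 - 64)*(56 + (7 + 128 - 64)) + 43798) = 1/(2*71*(56 + 71) + 43798) = 1/(2*71*127 + 43798) = 1/(18034 + 43798) = 1/61832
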